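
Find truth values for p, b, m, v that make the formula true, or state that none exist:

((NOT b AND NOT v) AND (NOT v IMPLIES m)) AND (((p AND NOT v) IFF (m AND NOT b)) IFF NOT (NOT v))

p = False; b = False; m = True; v = False

  (NOT b AND NOT v) AND (NOT v IMPLIES m) = True
    NOT b AND NOT v = True
      NOT b = True
      NOT v = True
    NOT v IMPLIES m = True
      NOT v = True
  ((p AND NOT v) IFF (m AND NOT b)) IFF NOT (NOT v) = True
    (p AND NOT v) IFF (m AND NOT b) = False
      p AND NOT v = False
        NOT v = True
      m AND NOT b = True
        NOT b = True
    NOT (NOT v) = False
      NOT v = True
Both conjuncts True, so the formula holds.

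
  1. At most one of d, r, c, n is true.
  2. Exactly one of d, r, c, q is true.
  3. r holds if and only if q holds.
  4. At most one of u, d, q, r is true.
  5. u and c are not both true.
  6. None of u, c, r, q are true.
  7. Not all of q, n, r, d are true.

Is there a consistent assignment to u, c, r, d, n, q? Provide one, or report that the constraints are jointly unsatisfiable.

u: False, c: False, r: False, d: True, n: False, q: False

  (1) {d, r, c, n}: 1 true — at most one ✓
  (2) {d, r, c, q}: 1 true — exactly one ✓
  (3) r=F, q=F — same ✓
  (4) {u, d, q, r}: 1 true — at most one ✓
  (5) u=F, c=F — not both ✓
  (6) {u, c, r, q}: 0 true — none ✓
  (7) {q, n, r, d}: 1/4 true — not all ✓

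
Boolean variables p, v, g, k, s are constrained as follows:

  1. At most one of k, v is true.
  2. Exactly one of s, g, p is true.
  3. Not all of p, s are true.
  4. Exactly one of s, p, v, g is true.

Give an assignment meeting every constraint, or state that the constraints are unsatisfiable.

p = False; v = False; g = False; k = True; s = True

  (1) {k, v}: 1 true — at most one ✓
  (2) {s, g, p}: 1 true — exactly one ✓
  (3) {p, s}: 1/2 true — not all ✓
  (4) {s, p, v, g}: 1 true — exactly one ✓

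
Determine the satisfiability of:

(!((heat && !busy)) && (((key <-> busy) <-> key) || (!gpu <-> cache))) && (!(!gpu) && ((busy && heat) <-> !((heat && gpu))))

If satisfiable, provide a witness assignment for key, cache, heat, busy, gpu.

The formula is unsatisfiable.

Case gpu = True: the formula simplifies to (!((heat && !busy)) && (((key <-> busy) <-> key) || !cache)) && ((busy && heat) <-> !heat).
  heat = True: simplifies to (!(!busy) && (((key <-> busy) <-> key) || !cache)) && !busy.
    busy = True: the conjunct !busy is False.
    busy = False: the conjunct !(!busy) becomes !(!False) = False.
  heat = False: the conjunct (busy && heat) <-> !heat becomes (busy && False) <-> !False = False.
Case gpu = False: the conjunct !(!gpu) becomes !(!False) = False.
Both cases fail — unsatisfiable.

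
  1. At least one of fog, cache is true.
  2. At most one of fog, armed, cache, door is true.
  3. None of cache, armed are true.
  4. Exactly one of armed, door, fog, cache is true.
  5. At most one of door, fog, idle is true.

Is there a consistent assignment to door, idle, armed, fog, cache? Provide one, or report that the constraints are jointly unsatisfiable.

door = False, idle = False, armed = False, fog = True, cache = False

  (1) {fog, cache}: 1 true — at least one ✓
  (2) {fog, armed, cache, door}: 1 true — at most one ✓
  (3) {cache, armed}: 0 true — none ✓
  (4) {armed, door, fog, cache}: 1 true — exactly one ✓
  (5) {door, fog, idle}: 1 true — at most one ✓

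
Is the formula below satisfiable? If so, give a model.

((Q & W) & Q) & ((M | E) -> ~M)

E = True, W = True, Q = True, M = False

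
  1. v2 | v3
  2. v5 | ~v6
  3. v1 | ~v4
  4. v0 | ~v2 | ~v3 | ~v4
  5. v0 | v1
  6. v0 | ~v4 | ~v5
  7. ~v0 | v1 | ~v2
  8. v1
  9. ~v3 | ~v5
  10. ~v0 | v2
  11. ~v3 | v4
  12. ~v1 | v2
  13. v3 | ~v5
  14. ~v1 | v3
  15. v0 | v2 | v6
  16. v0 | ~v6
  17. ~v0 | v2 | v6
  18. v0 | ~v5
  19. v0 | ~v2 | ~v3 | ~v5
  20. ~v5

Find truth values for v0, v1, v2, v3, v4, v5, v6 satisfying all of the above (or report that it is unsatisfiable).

v0 = True, v1 = True, v2 = True, v3 = True, v4 = True, v5 = False, v6 = False

Unit clause (v1) forces v1 = True.
In (~v1 | v2) only v2 is left, so v2 = True.
In (~v1 | v3) only v3 is left, so v3 = True.
Unit clause (~v5) forces v5 = False.
In (v5 | ~v6) only ~v6 is left, so v6 = False.
In (~v3 | v4) only v4 is left, so v4 = True.
In (v0 | ~v2 | ~v3 | ~v4) only v0 is left, so v0 = True.
All clauses satisfied.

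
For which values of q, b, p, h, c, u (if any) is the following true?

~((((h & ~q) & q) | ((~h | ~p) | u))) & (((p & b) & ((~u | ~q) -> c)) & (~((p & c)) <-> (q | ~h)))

q=F; b=T; p=T; h=T; c=T; u=F

  ~((((h & ~q) & q) | ((~h | ~p) | u))) = True
    ((h & ~q) & q) | ((~h | ~p) | u) = False
      (h & ~q) & q = False
        h & ~q = True
          ~q = True
      (~h | ~p) | u = False
        ~h | ~p = False
          ~h = False
          ~p = False
  ((p & b) & ((~u | ~q) -> c)) & (~((p & c)) <-> (q | ~h)) = True
    (p & b) & ((~u | ~q) -> c) = True
      p & b = True
      (~u | ~q) -> c = True
        ~u | ~q = True
          ~u = True
          ~q = True
    ~((p & c)) <-> (q | ~h) = True
      ~((p & c)) = False
        p & c = True
      q | ~h = False
        ~h = False
Both conjuncts True, so the formula holds.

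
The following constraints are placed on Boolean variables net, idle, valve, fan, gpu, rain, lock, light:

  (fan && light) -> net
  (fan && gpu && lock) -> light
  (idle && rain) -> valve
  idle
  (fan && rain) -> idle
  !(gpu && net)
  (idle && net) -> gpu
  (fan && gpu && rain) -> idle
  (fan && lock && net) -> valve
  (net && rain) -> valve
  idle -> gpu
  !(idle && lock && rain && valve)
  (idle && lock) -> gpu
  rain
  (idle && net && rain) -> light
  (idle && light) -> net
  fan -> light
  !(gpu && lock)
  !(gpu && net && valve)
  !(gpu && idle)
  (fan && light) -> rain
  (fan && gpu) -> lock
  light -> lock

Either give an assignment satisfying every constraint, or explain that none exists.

Case idle = True:
  (gpu || !idle) forces gpu = True.
  Clause (!gpu || !idle) is falsified — contradiction.
Case idle = False:
  Clause (idle) is falsified — contradiction.
Both cases fail, so the formula is unsatisfiable.

No satisfying assignment exists.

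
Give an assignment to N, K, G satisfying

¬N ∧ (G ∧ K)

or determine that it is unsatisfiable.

N=F, K=T, G=T

  ¬N = True
  G ∧ K = True
Both conjuncts True, so the formula holds.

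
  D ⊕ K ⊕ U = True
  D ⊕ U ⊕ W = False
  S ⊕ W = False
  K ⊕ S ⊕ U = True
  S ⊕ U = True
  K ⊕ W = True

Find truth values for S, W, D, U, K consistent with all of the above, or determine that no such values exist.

S = True; W = True; D = True; U = False; K = False

D ⊕ K ⊕ U = T ⊕ F ⊕ F = True ✓
D ⊕ U ⊕ W = T ⊕ F ⊕ T = False ✓
S ⊕ W = T ⊕ T = False ✓
K ⊕ S ⊕ U = F ⊕ T ⊕ F = True ✓
S ⊕ U = T ⊕ F = True ✓
K ⊕ W = F ⊕ T = True ✓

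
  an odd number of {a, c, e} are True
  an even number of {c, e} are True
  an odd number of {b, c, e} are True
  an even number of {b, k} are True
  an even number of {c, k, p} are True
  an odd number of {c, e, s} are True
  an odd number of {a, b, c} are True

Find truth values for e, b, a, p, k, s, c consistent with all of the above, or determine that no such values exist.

e: True, b: True, a: True, p: False, k: True, s: True, c: True

{a, c, e}: 3 true → odd ✓
{c, e}: 2 true → even ✓
{b, c, e}: 3 true → odd ✓
{b, k}: 2 true → even ✓
{c, k, p}: 2 true → even ✓
{c, e, s}: 3 true → odd ✓
{a, b, c}: 3 true → odd ✓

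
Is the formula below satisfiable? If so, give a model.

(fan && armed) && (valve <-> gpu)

armed = True, valve = True, fan = True, gpu = True

  fan && armed = True
  valve <-> gpu = True
Both conjuncts True, so the formula holds.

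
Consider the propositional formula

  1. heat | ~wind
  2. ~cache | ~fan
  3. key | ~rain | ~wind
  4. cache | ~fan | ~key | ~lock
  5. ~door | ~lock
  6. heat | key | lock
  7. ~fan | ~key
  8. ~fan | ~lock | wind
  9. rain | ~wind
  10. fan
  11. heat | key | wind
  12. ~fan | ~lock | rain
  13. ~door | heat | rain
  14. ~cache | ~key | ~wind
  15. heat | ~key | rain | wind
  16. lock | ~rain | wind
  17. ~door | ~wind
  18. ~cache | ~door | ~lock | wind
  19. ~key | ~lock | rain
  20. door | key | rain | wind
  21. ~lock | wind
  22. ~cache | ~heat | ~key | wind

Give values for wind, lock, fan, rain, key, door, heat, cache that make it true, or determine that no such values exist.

Unit clause (fan) forces fan = True.
In (~cache | ~fan) only ~cache is left, so cache = False.
In (~fan | ~key) only ~key is left, so key = False.
Set wind = False.
  then (~fan | ~lock | wind) forces lock = False.
  then (heat | key | wind) forces heat = True.
  then (lock | ~rain | wind) forces rain = False.
  then (door | key | rain | wind) forces door = True.
All clauses satisfied.

wind = False, lock = False, fan = True, rain = False, key = False, door = True, heat = True, cache = False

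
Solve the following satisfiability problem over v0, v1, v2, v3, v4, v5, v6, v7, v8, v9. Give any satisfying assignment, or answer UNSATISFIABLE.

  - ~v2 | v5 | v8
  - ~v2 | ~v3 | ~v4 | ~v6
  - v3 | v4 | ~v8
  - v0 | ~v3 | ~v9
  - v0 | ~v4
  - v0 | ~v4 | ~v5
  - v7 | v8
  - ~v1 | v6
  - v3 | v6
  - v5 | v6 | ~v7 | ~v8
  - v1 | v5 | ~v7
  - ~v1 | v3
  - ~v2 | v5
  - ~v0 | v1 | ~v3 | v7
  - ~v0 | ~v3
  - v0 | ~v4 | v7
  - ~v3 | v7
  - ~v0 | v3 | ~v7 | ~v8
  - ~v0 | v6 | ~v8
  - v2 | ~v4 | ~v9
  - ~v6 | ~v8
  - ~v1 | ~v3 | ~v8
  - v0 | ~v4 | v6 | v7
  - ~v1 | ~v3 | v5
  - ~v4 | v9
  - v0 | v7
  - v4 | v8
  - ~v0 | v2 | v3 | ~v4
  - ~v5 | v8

v0=F, v1=F, v2=F, v3=T, v4=F, v5=T, v6=F, v7=T, v8=T, v9=F

Set v0 = False.
  then (v0 | ~v4) forces v4 = False.
  then (v0 | v7) forces v7 = True.
  then (v4 | v8) forces v8 = True.
  then (v3 | v4 | ~v8) forces v3 = True.
  then (v0 | ~v3 | ~v9) forces v9 = False.
  then (~v6 | ~v8) forces v6 = False.
  then (~v1 | ~v3 | ~v8) forces v1 = False.
  then (v5 | v6 | ~v7 | ~v8) forces v5 = True.
Set v2 = False.
All clauses satisfied.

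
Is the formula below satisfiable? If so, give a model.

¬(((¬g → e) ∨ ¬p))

g = False, p = True, e = False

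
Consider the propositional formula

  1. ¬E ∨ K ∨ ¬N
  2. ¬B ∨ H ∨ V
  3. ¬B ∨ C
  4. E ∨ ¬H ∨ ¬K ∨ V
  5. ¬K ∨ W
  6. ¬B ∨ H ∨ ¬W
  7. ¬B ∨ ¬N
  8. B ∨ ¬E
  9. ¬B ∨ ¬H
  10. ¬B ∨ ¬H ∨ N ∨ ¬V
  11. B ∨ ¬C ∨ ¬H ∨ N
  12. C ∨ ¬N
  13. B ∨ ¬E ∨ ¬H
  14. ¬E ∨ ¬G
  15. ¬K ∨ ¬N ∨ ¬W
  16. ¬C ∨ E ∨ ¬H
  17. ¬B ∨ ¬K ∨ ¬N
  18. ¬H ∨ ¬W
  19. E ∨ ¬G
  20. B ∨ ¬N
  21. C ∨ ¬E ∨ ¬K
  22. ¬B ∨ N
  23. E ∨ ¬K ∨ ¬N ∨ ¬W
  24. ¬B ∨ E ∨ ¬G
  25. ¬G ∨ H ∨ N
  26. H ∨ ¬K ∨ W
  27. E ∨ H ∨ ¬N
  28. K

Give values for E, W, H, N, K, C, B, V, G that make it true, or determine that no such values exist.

E: False, W: True, H: False, N: False, K: True, C: True, B: False, V: False, G: False

Unit clause (K) forces K = True.
In (¬K ∨ W) only W is left, so W = True.
In (¬K ∨ ¬N ∨ ¬W) only ¬N is left, so N = False.
In (¬H ∨ ¬W) only ¬H is left, so H = False.
In (¬B ∨ N) only ¬B is left, so B = False.
In (¬G ∨ H ∨ N) only ¬G is left, so G = False.
In (B ∨ ¬E) only ¬E is left, so E = False.
Set C = True.
Set V = False.
All clauses satisfied.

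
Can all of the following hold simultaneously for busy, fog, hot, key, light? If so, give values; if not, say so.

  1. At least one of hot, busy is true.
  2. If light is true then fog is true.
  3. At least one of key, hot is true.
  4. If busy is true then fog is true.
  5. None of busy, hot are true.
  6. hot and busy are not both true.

UNSATISFIABLE

Case busy = True:
  Constraint (5) is violated (busy=T) — contradiction.
Case busy = False:
  (1) with busy=F forces hot = True.
  Constraint (5) is violated (hot=T) — contradiction.
Both cases fail — unsatisfiable.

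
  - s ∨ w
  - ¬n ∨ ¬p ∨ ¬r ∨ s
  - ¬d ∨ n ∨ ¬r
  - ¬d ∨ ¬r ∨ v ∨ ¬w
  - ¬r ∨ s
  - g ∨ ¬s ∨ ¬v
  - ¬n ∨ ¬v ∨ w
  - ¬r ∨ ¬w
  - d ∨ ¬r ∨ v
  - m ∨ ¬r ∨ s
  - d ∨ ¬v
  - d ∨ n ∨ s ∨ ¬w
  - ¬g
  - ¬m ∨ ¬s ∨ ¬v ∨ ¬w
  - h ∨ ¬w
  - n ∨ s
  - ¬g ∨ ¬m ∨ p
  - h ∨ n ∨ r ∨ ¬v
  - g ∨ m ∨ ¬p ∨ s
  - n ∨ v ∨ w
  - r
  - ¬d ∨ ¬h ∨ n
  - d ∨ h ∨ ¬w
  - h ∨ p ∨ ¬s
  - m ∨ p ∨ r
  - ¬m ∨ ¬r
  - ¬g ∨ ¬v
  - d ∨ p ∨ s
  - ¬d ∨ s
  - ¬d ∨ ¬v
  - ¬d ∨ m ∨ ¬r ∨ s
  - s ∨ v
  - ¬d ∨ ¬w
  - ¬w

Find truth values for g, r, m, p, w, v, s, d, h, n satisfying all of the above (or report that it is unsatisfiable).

g = False, r = True, m = False, p = True, w = False, v = False, s = True, d = True, h = False, n = True

Unit clause (¬g) forces g = False.
Unit clause (r) forces r = True.
In (¬m ∨ ¬r) only ¬m is left, so m = False.
Unit clause (¬w) forces w = False.
In (s ∨ w) only s is left, so s = True.
In (g ∨ ¬s ∨ ¬v) only ¬v is left, so v = False.
In (d ∨ ¬r ∨ v) only d is left, so d = True.
In (n ∨ v ∨ w) only n is left, so n = True.
Set p = True.
Set h = False.
All clauses satisfied.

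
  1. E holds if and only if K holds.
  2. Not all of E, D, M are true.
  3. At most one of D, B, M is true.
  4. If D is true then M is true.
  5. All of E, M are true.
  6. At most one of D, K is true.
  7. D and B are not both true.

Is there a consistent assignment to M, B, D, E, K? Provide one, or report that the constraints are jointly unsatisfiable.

M = True; B = False; D = False; E = True; K = True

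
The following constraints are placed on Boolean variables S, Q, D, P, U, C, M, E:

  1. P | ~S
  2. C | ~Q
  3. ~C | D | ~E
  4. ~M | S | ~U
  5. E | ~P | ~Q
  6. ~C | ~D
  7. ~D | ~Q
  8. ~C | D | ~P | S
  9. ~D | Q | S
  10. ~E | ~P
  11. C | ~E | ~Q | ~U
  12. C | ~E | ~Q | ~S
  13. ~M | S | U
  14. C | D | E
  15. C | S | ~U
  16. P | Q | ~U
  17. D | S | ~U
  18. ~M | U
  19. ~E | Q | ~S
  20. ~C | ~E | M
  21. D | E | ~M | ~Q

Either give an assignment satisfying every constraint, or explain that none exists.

S = False, Q = True, D = False, P = False, U = False, C = True, M = False, E = False

Set S = False.
Set Q = True.
  then (C | ~Q) forces C = True.
  then (~C | ~D) forces D = False.
  then (~C | D | ~P | S) forces P = False.
  then (D | S | ~U) forces U = False.
  then (~M | U) forces M = False.
  then (~C | ~E | M) forces E = False.
All clauses satisfied.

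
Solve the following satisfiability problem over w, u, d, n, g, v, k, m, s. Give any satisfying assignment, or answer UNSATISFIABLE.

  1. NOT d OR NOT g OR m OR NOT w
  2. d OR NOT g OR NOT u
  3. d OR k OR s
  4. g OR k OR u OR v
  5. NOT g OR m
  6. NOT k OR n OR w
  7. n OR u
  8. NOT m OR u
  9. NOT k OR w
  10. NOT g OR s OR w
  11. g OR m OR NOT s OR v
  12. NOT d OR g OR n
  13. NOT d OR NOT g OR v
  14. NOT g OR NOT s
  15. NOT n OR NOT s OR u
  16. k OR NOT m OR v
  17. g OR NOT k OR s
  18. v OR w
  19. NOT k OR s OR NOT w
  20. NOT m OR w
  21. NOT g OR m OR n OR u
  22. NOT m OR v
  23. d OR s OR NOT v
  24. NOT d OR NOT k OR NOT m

Set w = True.
Set u = True.
Set d = True.
Set n = False.
  then (NOT d OR g OR n) forces g = True.
  then (NOT d OR NOT g OR v) forces v = True.
  then (NOT g OR NOT s) forces s = False.
  then (NOT k OR s OR NOT w) forces k = False.
  then (NOT d OR NOT g OR m OR NOT w) forces m = True.
All clauses satisfied.

w: True; u: True; d: True; n: False; g: True; v: True; k: False; m: True; s: False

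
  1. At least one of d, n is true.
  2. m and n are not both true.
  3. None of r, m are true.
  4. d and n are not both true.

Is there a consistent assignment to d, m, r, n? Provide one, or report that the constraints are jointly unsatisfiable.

d = True, m = False, r = False, n = False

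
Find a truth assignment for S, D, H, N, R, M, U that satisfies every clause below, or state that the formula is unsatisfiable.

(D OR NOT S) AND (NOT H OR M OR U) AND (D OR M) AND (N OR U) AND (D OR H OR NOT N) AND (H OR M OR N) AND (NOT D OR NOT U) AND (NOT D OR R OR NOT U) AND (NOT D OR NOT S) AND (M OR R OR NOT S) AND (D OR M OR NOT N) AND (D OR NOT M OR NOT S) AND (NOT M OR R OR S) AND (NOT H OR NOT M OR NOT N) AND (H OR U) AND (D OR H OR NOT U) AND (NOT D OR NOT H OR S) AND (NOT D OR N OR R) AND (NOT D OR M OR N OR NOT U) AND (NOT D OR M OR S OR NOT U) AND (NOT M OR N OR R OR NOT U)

S=F; D=F; H=T; N=F; R=T; M=T; U=T

Set S = False.
Try D = True:
  (NOT D OR NOT U) forces U = False.
  (N OR U) forces N = True.
  (H OR U) forces H = True.
  clause (NOT D OR NOT H OR S) is falsified — backtrack.
So D = False.
  then (D OR M) forces M = True.
  then (NOT M OR R OR S) forces R = True.
Set H = True.
  then (NOT H OR NOT M OR NOT N) forces N = False.
  then (N OR U) forces U = True.
All clauses satisfied.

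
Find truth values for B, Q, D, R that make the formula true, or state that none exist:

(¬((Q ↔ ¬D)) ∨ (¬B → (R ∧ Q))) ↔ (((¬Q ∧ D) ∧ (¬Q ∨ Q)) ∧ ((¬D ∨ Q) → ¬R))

B: False, Q: True, D: False, R: False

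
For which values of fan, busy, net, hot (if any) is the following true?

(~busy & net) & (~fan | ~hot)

fan=F, busy=F, net=T, hot=F

  ~busy & net = True
    ~busy = True
  ~fan | ~hot = True
    ~fan = True
    ~hot = True
Both conjuncts True, so the formula holds.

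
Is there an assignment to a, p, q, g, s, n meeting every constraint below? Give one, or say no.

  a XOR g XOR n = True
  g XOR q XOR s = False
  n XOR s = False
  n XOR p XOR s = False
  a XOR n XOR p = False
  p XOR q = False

a = True, p = False, q = False, g = True, s = True, n = True

a XOR g XOR n = T XOR T XOR T = True ✓
g XOR q XOR s = T XOR F XOR T = False ✓
n XOR s = T XOR T = False ✓
n XOR p XOR s = T XOR F XOR T = False ✓
a XOR n XOR p = T XOR T XOR F = False ✓
p XOR q = F XOR F = False ✓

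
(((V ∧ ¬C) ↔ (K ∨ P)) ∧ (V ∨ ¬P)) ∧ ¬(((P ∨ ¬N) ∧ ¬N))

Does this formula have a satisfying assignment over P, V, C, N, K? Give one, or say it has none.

P = False, V = False, C = False, N = True, K = False

  ((V ∧ ¬C) ↔ (K ∨ P)) ∧ (V ∨ ¬P) = True
    (V ∧ ¬C) ↔ (K ∨ P) = True
      V ∧ ¬C = False
        ¬C = True
      K ∨ P = False
    V ∨ ¬P = True
      ¬P = True
  ¬(((P ∨ ¬N) ∧ ¬N)) = True
    (P ∨ ¬N) ∧ ¬N = False
      P ∨ ¬N = False
        ¬N = False
      ¬N = False
Both conjuncts True, so the formula holds.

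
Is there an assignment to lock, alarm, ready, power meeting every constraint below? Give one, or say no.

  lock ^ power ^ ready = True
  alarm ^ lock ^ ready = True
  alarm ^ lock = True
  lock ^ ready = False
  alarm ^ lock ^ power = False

lock = False, alarm = True, ready = False, power = True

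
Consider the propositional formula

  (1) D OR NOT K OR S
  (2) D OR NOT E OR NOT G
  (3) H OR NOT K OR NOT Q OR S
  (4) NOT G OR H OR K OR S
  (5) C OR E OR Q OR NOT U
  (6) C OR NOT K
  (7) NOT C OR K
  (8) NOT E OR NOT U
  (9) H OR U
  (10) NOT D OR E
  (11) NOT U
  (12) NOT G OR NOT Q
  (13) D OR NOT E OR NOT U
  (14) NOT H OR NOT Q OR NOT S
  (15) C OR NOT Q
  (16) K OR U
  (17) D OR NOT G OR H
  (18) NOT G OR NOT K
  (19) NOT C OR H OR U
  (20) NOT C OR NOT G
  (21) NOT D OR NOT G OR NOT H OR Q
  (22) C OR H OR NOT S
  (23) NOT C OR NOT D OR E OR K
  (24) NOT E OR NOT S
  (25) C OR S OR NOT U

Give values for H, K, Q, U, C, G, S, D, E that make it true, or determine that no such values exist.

Unit clause (NOT U) forces U = False.
In (K OR U) only K is left, so K = True.
In (NOT G OR NOT K) only NOT G is left, so G = False.
In (C OR NOT K) only C is left, so C = True.
In (H OR U) only H is left, so H = True.
Set Q = False.
Set S = False.
  then (D OR NOT K OR S) forces D = True.
  then (NOT D OR E) forces E = True.
All clauses satisfied.

H = True, K = True, Q = False, U = False, C = True, G = False, S = False, D = True, E = True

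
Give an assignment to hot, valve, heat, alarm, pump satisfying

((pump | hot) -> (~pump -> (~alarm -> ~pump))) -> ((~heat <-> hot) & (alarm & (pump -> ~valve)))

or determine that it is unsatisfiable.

hot: True, valve: False, heat: False, alarm: True, pump: True

  ((pump | hot) -> (~pump -> (~alarm -> ~pump))) -> ((~heat <-> hot) & (alarm & (pump -> ~valve))) = True
    (pump | hot) -> (~pump -> (~alarm -> ~pump)) = True
      pump | hot = True
      ~pump -> (~alarm -> ~pump) = True
        ~pump = False
        ~alarm -> ~pump = True
          ~alarm = False
          ~pump = False
    (~heat <-> hot) & (alarm & (pump -> ~valve)) = True
      ~heat <-> hot = True
        ~heat = True
      alarm & (pump -> ~valve) = True
        pump -> ~valve = True
          ~valve = True
The formula evaluates to True.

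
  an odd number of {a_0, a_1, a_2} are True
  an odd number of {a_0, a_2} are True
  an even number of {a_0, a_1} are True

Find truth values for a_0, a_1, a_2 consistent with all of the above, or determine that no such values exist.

a_0: False, a_1: False, a_2: True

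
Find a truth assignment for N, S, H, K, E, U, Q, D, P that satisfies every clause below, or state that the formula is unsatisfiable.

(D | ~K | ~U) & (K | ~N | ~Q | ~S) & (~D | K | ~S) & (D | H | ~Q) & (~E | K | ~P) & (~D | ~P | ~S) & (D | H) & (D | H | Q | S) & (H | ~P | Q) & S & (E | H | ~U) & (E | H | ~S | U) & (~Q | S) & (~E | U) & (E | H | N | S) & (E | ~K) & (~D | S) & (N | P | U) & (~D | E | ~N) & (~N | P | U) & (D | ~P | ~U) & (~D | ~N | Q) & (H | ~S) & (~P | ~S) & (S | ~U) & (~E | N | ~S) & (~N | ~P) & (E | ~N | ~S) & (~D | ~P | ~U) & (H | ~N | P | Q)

Unit clause (S) forces S = True.
In (H | ~S) only H is left, so H = True.
In (~P | ~S) only ~P is left, so P = False.
Set N = True.
  then (~N | P | U) forces U = True.
  then (E | ~N | ~S) forces E = True.
Set K = True.
  then (D | ~K | ~U) forces D = True.
  then (~D | ~N | Q) forces Q = True.
All clauses satisfied.

N = True; S = True; H = True; K = True; E = True; U = True; Q = True; D = True; P = False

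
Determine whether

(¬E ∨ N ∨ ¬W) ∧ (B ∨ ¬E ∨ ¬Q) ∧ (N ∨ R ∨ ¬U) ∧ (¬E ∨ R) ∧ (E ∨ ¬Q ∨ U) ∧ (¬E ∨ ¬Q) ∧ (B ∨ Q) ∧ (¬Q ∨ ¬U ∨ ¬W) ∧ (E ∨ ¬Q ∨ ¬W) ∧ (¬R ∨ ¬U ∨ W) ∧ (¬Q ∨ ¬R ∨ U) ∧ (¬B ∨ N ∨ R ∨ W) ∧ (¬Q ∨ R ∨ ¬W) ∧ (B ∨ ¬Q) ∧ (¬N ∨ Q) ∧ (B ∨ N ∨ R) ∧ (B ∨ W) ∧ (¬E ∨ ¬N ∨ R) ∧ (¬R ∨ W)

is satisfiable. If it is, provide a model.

Set N = False.
Set R = False.
  then (N ∨ R ∨ ¬U) forces U = False.
  then (¬E ∨ R) forces E = False.
  then (E ∨ ¬Q ∨ U) forces Q = False.
  then (B ∨ Q) forces B = True.
  then (¬B ∨ N ∨ R ∨ W) forces W = True.
All clauses satisfied.

N = False, R = False, E = False, B = True, U = False, W = True, Q = False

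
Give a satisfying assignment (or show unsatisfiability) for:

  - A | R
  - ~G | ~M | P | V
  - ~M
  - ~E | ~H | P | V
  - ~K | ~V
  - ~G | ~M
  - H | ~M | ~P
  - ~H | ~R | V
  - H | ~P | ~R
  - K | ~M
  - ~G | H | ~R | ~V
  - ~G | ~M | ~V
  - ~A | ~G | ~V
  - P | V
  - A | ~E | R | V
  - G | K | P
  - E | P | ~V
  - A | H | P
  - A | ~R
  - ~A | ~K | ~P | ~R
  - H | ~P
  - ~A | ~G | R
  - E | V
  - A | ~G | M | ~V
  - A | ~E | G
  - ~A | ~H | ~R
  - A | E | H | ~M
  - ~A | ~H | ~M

Unit clause (~M) forces M = False.
Set V = False.
  then (P | V) forces P = True.
  then (H | ~P) forces H = True.
  then (E | V) forces E = True.
  then (~H | ~R | V) forces R = False.
  then (A | ~E | R | V) forces A = True.
  then (~A | ~G | R) forces G = False.
Set K = False.
All clauses satisfied.

V=F, R=F, A=T, P=T, K=F, E=T, M=F, H=T, G=F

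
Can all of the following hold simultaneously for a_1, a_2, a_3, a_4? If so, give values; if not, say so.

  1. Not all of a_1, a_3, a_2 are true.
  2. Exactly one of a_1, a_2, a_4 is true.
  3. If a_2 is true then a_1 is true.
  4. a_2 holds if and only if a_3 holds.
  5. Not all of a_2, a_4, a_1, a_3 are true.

a_1: False, a_2: False, a_3: False, a_4: True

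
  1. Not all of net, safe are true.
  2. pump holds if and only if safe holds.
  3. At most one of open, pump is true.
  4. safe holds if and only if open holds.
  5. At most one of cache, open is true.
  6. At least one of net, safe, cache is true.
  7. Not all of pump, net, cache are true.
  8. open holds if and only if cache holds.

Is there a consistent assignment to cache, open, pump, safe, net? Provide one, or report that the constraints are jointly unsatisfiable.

cache = False; open = False; pump = False; safe = False; net = True

  (1) {net, safe}: 1/2 true — not all ✓
  (2) pump=F, safe=F — same ✓
  (3) {open, pump}: 0 true — at most one ✓
  (4) safe=F, open=F — same ✓
  (5) {cache, open}: 0 true — at most one ✓
  (6) {net, safe, cache}: 1 true — at least one ✓
  (7) {pump, net, cache}: 1/3 true — not all ✓
  (8) open=F, cache=F — same ✓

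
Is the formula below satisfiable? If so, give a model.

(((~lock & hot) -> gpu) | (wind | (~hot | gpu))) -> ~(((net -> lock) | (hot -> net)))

lock=F, net=T, hot=T, gpu=F, wind=F

  (((~lock & hot) -> gpu) | (wind | (~hot | gpu))) -> ~(((net -> lock) | (hot -> net))) = True
    ((~lock & hot) -> gpu) | (wind | (~hot | gpu)) = False
      (~lock & hot) -> gpu = False
        ~lock & hot = True
          ~lock = True
      wind | (~hot | gpu) = False
        ~hot | gpu = False
          ~hot = False
    ~(((net -> lock) | (hot -> net))) = False
      (net -> lock) | (hot -> net) = True
        net -> lock = False
        hot -> net = True
The formula evaluates to True.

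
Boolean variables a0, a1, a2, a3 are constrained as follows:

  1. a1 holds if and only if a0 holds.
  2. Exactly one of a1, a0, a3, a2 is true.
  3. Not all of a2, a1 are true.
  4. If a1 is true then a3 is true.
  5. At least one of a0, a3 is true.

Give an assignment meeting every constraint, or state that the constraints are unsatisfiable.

a0=F; a1=F; a2=F; a3=T

  (1) a1=F, a0=F — same ✓
  (2) {a1, a0, a3, a2}: 1 true — exactly one ✓
  (3) {a2, a1}: 0/2 true — not all ✓
  (4) a1=F ⇒ a3: vacuous ✓
  (5) {a0, a3}: 1 true — at least one ✓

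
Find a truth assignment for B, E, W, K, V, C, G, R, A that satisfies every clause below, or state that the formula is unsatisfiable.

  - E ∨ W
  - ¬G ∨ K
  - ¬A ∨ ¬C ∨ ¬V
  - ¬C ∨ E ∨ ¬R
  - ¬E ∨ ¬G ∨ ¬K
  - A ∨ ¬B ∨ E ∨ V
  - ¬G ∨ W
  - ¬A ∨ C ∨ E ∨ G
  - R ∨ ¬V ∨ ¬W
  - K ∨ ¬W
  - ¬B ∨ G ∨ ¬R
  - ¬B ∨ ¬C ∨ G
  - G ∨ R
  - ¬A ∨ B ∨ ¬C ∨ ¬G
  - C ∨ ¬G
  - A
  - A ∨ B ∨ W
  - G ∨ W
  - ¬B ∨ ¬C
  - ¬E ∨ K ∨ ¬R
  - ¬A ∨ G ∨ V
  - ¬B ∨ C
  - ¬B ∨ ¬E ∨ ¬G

B=F, E=T, W=T, K=T, V=T, C=F, G=F, R=T, A=T

Unit clause (A) forces A = True.
Try B = True:
  (¬B ∨ ¬C) forces C = False.
  clause (¬B ∨ C) is falsified — backtrack.
So B = False.
Set E = True.
Set W = True.
  then (K ∨ ¬W) forces K = True.
  then (¬E ∨ ¬G ∨ ¬K) forces G = False.
  then (G ∨ R) forces R = True.
  then (¬A ∨ G ∨ V) forces V = True.
  then (¬A ∨ ¬C ∨ ¬V) forces C = False.
All clauses satisfied.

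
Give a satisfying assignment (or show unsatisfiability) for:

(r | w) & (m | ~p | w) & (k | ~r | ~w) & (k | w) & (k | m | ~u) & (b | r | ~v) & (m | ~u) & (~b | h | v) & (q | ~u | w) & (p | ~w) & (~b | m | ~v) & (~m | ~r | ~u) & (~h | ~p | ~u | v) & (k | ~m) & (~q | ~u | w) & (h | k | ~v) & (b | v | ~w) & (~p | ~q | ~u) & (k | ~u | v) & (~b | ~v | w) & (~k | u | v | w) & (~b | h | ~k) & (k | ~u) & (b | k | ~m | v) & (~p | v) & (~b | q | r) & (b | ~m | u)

q=T; u=F; w=T; p=T; k=T; h=T; v=T; b=F; r=T; m=F

Set q = True.
Try u = True:
  (m | ~u) forces m = True.
  (~m | ~r | ~u) forces r = False.
  (r | w) forces w = True.
  (p | ~w) forces p = True.
  clause (~p | ~q | ~u) is falsified — backtrack.
So u = False.
Set w = True.
  then (p | ~w) forces p = True.
  then (~p | v) forces v = True.
Try k = False:
  (k | ~r | ~w) forces r = False.
  (b | r | ~v) forces b = True.
  (~b | m | ~v) forces m = True.
  clause (k | ~m) is falsified — backtrack.
So k = True.
Set h = True.
Set b = False.
  then (b | r | ~v) forces r = True.
  then (b | ~m | u) forces m = False.
All clauses satisfied.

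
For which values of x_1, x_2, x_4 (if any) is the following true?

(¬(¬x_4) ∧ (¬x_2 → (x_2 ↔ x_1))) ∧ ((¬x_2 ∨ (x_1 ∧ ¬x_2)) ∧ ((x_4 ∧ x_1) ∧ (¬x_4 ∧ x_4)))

No satisfying assignment exists.

Case x_4 = True: the conjunct ¬x_4 is False.
Case x_4 = False: the conjunct ¬(¬x_4) becomes ¬(¬False) = False.
Both cases fail — unsatisfiable.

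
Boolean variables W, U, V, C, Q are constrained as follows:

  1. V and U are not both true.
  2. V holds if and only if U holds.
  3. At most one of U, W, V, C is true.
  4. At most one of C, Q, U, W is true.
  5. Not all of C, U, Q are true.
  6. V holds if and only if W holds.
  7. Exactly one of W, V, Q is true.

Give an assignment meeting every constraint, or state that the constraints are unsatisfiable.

W = False, U = False, V = False, C = False, Q = True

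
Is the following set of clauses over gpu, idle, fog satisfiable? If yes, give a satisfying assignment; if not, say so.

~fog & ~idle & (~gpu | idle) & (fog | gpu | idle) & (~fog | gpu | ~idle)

The formula is unsatisfiable.

Case idle = True:
  Clause (~idle) is falsified — contradiction.
Case idle = False:
  (~fog) forces fog = False.
  (~gpu | idle) forces gpu = False.
  Clause (fog | gpu | idle) is falsified — contradiction.
Both cases fail, so the formula is unsatisfiable.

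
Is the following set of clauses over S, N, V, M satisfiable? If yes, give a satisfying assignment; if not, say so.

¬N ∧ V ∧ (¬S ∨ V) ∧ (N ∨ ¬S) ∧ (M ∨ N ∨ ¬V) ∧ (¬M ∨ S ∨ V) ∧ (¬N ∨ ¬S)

S=F, N=F, V=T, M=T

Unit clause (¬N) forces N = False.
Unit clause (V) forces V = True.
In (N ∨ ¬S) only ¬S is left, so S = False.
In (M ∨ N ∨ ¬V) only M is left, so M = True.
Check each clause:
  (¬N): ¬N holds.
  (V): V holds.
  (¬S ∨ V): ¬S holds.
  (N ∨ ¬S): ¬S holds.
  (M ∨ N ∨ ¬V): M holds.
  (¬M ∨ S ∨ V): V holds.
  (¬N ∨ ¬S): ¬N holds.
All clauses satisfied.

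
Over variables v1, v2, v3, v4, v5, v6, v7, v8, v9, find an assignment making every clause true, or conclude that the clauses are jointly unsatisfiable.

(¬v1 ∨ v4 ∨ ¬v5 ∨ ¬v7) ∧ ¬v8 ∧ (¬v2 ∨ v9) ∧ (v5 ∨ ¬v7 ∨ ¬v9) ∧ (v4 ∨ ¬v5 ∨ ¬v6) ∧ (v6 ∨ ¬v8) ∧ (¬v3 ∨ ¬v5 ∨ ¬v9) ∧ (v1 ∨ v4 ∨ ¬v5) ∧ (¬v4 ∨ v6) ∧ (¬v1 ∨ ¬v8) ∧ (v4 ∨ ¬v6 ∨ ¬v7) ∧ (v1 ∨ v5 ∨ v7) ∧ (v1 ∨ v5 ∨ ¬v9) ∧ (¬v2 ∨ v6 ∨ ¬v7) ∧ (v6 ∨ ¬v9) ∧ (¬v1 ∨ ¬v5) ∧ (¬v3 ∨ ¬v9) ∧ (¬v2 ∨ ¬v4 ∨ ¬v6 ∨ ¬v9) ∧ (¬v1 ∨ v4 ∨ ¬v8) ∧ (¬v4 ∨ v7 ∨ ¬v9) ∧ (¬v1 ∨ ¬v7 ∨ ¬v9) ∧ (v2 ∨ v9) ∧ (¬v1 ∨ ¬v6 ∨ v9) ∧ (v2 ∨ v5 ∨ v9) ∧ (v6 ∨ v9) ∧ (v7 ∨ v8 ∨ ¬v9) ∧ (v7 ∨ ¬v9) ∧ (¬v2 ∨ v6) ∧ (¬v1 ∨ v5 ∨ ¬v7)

v1 = False; v2 = False; v3 = False; v4 = True; v5 = True; v6 = True; v7 = True; v8 = False; v9 = True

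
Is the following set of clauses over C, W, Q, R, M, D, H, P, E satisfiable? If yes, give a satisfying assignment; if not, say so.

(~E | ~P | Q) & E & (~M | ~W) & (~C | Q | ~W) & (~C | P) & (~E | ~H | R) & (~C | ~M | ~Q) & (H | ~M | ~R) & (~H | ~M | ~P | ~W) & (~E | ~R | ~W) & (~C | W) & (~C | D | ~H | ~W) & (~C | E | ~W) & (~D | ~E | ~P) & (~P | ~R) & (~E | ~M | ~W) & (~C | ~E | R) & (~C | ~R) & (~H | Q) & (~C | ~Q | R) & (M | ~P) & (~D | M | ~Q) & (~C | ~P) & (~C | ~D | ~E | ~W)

C: False, W: False, Q: True, R: True, M: True, D: False, H: True, P: False, E: True

Unit clause (E) forces E = True.
Try C = True:
  (~C | P) forces P = True.
  clause (~C | ~P) is falsified — backtrack.
So C = False.
Set W = False.
Set Q = True.
Set R = True.
  then (~P | ~R) forces P = False.
Set M = True.
  then (H | ~M | ~R) forces H = True.
Set D = False.
All clauses satisfied.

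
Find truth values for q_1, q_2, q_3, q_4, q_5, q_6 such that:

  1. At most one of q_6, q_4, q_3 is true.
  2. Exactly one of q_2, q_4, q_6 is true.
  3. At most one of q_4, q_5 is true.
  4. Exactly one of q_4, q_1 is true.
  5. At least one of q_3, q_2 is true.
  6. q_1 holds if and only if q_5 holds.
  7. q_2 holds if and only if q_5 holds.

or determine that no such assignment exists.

q_1: True; q_2: True; q_3: False; q_4: False; q_5: True; q_6: False

  (1) {q_6, q_4, q_3}: 0 true — at most one ✓
  (2) {q_2, q_4, q_6}: 1 true — exactly one ✓
  (3) {q_4, q_5}: 1 true — at most one ✓
  (4) {q_4, q_1}: 1 true — exactly one ✓
  (5) {q_3, q_2}: 1 true — at least one ✓
  (6) q_1=T, q_5=T — same ✓
  (7) q_2=T, q_5=T — same ✓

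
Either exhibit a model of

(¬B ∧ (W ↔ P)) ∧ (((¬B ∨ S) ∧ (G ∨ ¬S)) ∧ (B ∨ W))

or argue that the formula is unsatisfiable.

S = True; P = True; W = True; B = False; G = True

  ¬B ∧ (W ↔ P) = True
    ¬B = True
    W ↔ P = True
  ((¬B ∨ S) ∧ (G ∨ ¬S)) ∧ (B ∨ W) = True
    (¬B ∨ S) ∧ (G ∨ ¬S) = True
      ¬B ∨ S = True
        ¬B = True
      G ∨ ¬S = True
        ¬S = False
    B ∨ W = True
Both conjuncts True, so the formula holds.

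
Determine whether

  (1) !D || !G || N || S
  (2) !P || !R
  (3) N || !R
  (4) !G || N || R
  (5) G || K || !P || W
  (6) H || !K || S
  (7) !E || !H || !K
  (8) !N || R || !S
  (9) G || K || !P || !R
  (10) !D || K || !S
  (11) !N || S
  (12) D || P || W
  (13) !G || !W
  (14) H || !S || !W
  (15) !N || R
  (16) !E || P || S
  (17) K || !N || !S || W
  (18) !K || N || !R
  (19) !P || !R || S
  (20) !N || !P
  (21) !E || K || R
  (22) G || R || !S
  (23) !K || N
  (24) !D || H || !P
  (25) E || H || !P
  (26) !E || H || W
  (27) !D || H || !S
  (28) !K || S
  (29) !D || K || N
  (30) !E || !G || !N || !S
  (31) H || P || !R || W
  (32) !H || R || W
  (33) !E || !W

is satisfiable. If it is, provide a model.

P: False; E: False; N: True; H: True; S: True; G: False; W: True; K: False; D: False; R: True

Set P = False.
Set E = False.
Set N = True.
  then (!N || S) forces S = True.
  then (!N || R) forces R = True.
Try H = False:
  (H || !S || !W) forces W = False.
  clause (H || P || !R || W) is falsified — backtrack.
So H = True.
Set G = False.
Set W = True.
Set K = False.
  then (!D || K || !S) forces D = False.
All clauses satisfied.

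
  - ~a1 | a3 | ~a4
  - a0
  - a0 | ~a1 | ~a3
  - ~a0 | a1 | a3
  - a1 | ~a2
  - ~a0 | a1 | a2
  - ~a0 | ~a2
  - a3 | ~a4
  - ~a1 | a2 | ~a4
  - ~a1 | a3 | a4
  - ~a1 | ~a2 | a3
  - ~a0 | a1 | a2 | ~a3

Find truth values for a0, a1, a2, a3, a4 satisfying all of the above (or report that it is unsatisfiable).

a0=T, a1=T, a2=F, a3=T, a4=F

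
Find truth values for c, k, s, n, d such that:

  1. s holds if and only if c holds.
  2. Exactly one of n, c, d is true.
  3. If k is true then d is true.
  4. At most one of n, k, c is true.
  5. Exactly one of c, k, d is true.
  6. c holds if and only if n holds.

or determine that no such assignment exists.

c = False, k = False, s = False, n = False, d = True

  (1) s=F, c=F — same ✓
  (2) {n, c, d}: 1 true — exactly one ✓
  (3) k=F ⇒ d: vacuous ✓
  (4) {n, k, c}: 0 true — at most one ✓
  (5) {c, k, d}: 1 true — exactly one ✓
  (6) c=F, n=F — same ✓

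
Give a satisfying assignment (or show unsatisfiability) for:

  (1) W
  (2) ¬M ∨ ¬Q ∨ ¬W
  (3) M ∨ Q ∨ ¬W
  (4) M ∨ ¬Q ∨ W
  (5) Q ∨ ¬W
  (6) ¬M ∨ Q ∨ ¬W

W=T; M=F; Q=T

Unit clause (W) forces W = True.
In (Q ∨ ¬W) only Q is left, so Q = True.
In (¬M ∨ ¬Q ∨ ¬W) only ¬M is left, so M = False.
Check each clause:
  (W): W holds.
  (¬M ∨ ¬Q ∨ ¬W): ¬M holds.
  (M ∨ Q ∨ ¬W): Q holds.
  (M ∨ ¬Q ∨ W): W holds.
  (Q ∨ ¬W): Q holds.
  (¬M ∨ Q ∨ ¬W): ¬M holds.
All clauses satisfied.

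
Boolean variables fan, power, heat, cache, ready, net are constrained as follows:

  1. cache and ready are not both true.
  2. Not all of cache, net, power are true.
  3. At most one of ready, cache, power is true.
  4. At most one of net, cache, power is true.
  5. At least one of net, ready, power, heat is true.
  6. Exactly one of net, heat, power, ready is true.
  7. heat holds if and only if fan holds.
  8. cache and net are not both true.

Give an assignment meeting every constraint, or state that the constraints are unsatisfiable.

fan=F, power=T, heat=F, cache=F, ready=F, net=F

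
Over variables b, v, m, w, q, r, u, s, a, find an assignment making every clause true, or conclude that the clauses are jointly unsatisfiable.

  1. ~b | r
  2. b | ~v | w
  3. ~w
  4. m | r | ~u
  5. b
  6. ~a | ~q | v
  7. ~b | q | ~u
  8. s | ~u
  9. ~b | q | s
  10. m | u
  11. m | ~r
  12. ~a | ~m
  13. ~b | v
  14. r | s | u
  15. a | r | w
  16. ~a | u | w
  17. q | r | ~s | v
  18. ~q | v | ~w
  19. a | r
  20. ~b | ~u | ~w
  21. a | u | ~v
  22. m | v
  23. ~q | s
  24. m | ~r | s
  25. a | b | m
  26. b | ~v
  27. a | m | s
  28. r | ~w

Unit clause (~w) forces w = False.
Unit clause (b) forces b = True.
In (~b | v) only v is left, so v = True.
In (~b | r) only r is left, so r = True.
In (m | ~r) only m is left, so m = True.
In (~a | ~m) only ~a is left, so a = False.
In (a | u | ~v) only u is left, so u = True.
In (~b | q | ~u) only q is left, so q = True.
In (s | ~u) only s is left, so s = True.
All clauses satisfied.

b=T; v=T; m=T; w=F; q=T; r=T; u=T; s=T; a=F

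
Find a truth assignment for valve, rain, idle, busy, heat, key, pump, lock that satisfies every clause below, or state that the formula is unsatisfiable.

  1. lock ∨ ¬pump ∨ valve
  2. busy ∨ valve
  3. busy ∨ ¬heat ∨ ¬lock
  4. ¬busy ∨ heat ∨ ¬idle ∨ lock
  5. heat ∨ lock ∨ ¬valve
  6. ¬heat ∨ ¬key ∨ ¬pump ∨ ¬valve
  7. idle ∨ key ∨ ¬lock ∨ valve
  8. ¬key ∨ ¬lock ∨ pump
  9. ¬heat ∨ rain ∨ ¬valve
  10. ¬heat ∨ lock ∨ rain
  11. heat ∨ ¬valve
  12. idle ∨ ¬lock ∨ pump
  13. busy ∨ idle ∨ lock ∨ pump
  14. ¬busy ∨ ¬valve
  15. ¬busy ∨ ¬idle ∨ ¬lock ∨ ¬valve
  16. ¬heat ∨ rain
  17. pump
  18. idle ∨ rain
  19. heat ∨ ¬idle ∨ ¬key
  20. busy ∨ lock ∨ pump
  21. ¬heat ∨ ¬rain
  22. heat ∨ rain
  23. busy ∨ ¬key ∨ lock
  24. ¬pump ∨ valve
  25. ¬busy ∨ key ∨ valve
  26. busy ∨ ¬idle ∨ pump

No satisfying assignment exists.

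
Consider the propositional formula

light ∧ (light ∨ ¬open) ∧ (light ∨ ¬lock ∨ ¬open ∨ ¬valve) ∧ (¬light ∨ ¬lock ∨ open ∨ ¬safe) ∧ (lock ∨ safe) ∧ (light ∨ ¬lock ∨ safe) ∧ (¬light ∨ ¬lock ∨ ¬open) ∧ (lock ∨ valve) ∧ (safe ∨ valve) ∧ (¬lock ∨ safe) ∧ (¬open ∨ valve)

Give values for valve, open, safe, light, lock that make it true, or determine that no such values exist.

valve=T; open=F; safe=T; light=T; lock=F

Unit clause (light) forces light = True.
Try valve = False:
  (lock ∨ valve) forces lock = True.
  (¬light ∨ ¬lock ∨ ¬open) forces open = False.
  (¬light ∨ ¬lock ∨ open ∨ ¬safe) forces safe = False.
  clause (safe ∨ valve) is falsified — backtrack.
So valve = True.
Set open = False.
Set safe = True.
  then (¬light ∨ ¬lock ∨ open ∨ ¬safe) forces lock = False.
All clauses satisfied.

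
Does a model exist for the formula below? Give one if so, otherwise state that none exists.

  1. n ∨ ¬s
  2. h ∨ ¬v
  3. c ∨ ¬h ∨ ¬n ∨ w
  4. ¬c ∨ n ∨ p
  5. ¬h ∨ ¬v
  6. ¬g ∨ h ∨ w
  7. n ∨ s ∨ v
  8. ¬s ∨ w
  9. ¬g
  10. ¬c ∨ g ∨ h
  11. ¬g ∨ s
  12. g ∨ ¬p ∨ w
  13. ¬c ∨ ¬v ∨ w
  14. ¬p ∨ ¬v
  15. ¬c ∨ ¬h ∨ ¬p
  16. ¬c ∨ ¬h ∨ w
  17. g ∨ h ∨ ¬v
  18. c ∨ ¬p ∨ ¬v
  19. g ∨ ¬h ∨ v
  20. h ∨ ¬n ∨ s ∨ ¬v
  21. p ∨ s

Unit clause (¬g) forces g = False.
Set s = False.
  then (p ∨ s) forces p = True.
  then (g ∨ ¬p ∨ w) forces w = True.
  then (¬p ∨ ¬v) forces v = False.
  then (g ∨ ¬h ∨ v) forces h = False.
  then (n ∨ s ∨ v) forces n = True.
  then (¬c ∨ g ∨ h) forces c = False.
All clauses satisfied.

s = False, n = True, w = True, v = False, c = False, g = False, p = True, h = False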